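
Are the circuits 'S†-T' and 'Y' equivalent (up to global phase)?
No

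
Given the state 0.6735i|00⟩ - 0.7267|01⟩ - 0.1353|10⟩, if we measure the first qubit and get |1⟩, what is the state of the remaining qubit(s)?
-|0⟩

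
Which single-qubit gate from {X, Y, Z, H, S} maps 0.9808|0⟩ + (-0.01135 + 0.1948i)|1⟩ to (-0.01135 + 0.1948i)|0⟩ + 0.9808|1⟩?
X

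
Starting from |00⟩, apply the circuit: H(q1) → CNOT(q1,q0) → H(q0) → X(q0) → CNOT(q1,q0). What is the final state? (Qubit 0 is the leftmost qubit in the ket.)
1/2|00⟩ + 1/2|01⟩ + 1/2|10⟩ - 1/2|11⟩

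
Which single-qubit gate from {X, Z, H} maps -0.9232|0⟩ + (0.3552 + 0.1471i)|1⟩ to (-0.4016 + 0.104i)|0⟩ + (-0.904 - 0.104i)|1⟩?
H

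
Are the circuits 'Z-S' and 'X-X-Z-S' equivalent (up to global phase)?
Yes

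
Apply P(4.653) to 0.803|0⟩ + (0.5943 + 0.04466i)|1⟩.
0.803|0⟩ + (0.009307 - 0.5959i)|1⟩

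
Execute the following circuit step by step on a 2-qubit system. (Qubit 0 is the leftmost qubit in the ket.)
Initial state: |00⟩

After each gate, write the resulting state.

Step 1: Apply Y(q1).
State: i|01⟩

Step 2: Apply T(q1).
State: (-1/√2 + (1/√2)i)|01⟩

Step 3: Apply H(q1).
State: (-1/2 + (1/2)i)|00⟩ + (1/2 - (1/2)i)|01⟩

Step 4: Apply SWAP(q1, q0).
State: (-1/2 + (1/2)i)|00⟩ + (1/2 - (1/2)i)|10⟩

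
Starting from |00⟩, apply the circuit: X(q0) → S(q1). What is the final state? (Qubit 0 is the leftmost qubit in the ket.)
|10⟩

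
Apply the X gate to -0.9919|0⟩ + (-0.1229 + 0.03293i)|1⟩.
(-0.1229 + 0.03293i)|0⟩ - 0.9919|1⟩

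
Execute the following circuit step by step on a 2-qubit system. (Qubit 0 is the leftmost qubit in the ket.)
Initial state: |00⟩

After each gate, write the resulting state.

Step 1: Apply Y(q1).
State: i|01⟩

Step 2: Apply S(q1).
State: -|01⟩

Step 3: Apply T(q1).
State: (-1/√2 - (1/√2)i)|01⟩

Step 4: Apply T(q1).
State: -i|01⟩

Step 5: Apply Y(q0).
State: |11⟩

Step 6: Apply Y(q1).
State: -i|10⟩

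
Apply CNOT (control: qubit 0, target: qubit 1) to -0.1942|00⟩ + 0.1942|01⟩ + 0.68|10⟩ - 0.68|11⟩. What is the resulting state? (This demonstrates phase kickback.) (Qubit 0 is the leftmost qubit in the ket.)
-0.1942|00⟩ + 0.1942|01⟩ - 0.68|10⟩ + 0.68|11⟩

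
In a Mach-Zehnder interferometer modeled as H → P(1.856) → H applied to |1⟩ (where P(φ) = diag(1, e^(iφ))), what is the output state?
(0.6407 - 0.4798i)|0⟩ + (0.3593 + 0.4798i)|1⟩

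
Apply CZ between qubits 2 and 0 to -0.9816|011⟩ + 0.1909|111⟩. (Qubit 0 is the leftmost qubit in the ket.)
-0.9816|011⟩ - 0.1909|111⟩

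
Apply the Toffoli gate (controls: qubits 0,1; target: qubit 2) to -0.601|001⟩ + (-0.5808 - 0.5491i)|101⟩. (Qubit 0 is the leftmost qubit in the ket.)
-0.601|001⟩ + (-0.5808 - 0.5491i)|101⟩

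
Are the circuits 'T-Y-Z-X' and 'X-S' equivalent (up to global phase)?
No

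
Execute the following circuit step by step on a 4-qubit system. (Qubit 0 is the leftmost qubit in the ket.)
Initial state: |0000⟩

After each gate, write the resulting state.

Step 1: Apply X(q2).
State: |0010⟩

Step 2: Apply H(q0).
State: 1/√2|0010⟩ + 1/√2|1010⟩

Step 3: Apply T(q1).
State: 1/√2|0010⟩ + 1/√2|1010⟩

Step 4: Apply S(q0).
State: 1/√2|0010⟩ + (1/√2)i|1010⟩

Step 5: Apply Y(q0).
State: 1/√2|0010⟩ + (1/√2)i|1010⟩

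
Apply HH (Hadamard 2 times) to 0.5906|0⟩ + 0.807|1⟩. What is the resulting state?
0.5906|0⟩ + 0.807|1⟩

H² = I, so an even number of Hadamards cancels: H^2 = I and the state is unchanged.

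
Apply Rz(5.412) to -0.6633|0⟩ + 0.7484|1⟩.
(0.6014 + 0.2799i)|0⟩ + (-0.6785 + 0.3158i)|1⟩

Rz(5.412) = [[e^(−iθ/2), 0], [0, e^(iθ/2)]] with e^(±iθ/2) = cos(θ/2) ± i·sin(θ/2); θ = 5.412, cos(θ/2) ≈ -0.90662, sin(θ/2) ≈ 0.421948.
With a = amp(|0⟩) = -0.6633 and b = amp(|1⟩) = 0.7484:
new amp(|0⟩) = (-0.90662 - 0.421948i)·a = (0.6014 + 0.2799i)
new amp(|1⟩) = (-0.90662 + 0.421948i)·b = (-0.6785 + 0.3158i)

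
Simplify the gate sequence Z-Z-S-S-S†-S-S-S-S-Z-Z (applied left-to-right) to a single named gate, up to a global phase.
S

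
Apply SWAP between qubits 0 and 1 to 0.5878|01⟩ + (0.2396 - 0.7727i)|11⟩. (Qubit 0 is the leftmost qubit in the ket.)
0.5878|10⟩ + (0.2396 - 0.7727i)|11⟩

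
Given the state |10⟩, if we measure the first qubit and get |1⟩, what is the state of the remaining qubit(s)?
|0⟩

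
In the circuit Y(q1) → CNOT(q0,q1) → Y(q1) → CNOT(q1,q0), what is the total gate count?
4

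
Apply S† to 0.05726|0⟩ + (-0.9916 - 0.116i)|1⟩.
0.05726|0⟩ + (-0.116 + 0.9916i)|1⟩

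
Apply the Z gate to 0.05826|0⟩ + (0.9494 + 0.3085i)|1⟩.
0.05826|0⟩ + (-0.9494 - 0.3085i)|1⟩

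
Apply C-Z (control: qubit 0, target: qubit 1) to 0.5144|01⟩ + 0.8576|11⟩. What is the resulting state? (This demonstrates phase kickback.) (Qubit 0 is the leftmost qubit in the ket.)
0.5144|01⟩ - 0.8576|11⟩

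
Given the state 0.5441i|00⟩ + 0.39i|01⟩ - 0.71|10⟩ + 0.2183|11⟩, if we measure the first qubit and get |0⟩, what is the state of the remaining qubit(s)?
0.8128i|0⟩ + 0.5826i|1⟩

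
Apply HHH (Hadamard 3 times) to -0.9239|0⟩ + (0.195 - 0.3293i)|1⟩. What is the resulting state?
(-0.5154 - 0.2329i)|0⟩ + (-0.7912 + 0.2329i)|1⟩

H² = I, so H^3 = H: a single Hadamard. With (a, b) = (-0.9239, (0.195 - 0.3293i)), H gives ((a + b)/√2, (a − b)/√2) = ((-0.5154 - 0.2329i), (-0.7912 + 0.2329i)).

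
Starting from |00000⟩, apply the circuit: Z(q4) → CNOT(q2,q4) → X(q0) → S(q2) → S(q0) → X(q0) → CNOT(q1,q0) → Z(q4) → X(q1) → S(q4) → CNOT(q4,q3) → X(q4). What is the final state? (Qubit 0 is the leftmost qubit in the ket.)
i|01001⟩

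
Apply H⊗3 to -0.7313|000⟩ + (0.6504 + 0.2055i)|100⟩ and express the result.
(-0.0286 + 0.07266i)|000⟩ + (-0.0286 + 0.07266i)|001⟩ + (-0.0286 + 0.07266i)|010⟩ + (-0.0286 + 0.07266i)|011⟩ + (-0.4885 - 0.07266i)|100⟩ + (-0.4885 - 0.07266i)|101⟩ + (-0.4885 - 0.07266i)|110⟩ + (-0.4885 - 0.07266i)|111⟩

H⊗3 gives amp(|y⟩) = (1/2√2) Σ_x (−1)^(x·y) amp(|x⟩), where x·y is the number of positions in which both x and y have a 1.
|000⟩: (-0.7313 + (0.6504 + 0.2055i))/(2√2) = (-0.0286 + 0.07266i)
|001⟩: (-0.7313 + (0.6504 + 0.2055i))/(2√2) = (-0.0286 + 0.07266i)
|010⟩: (-0.7313 + (0.6504 + 0.2055i))/(2√2) = (-0.0286 + 0.07266i)
|011⟩: (-0.7313 + (0.6504 + 0.2055i))/(2√2) = (-0.0286 + 0.07266i)
|100⟩: (-0.7313 - (0.6504 + 0.2055i))/(2√2) = (-0.4885 - 0.07266i)
|101⟩: (-0.7313 - (0.6504 + 0.2055i))/(2√2) = (-0.4885 - 0.07266i)
|110⟩: (-0.7313 - (0.6504 + 0.2055i))/(2√2) = (-0.4885 - 0.07266i)
|111⟩: (-0.7313 - (0.6504 + 0.2055i))/(2√2) = (-0.4885 - 0.07266i)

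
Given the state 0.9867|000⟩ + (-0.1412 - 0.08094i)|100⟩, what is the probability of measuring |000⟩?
0.9736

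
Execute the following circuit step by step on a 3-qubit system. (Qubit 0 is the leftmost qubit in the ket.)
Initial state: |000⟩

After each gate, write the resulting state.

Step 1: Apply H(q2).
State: 1/√2|000⟩ + 1/√2|001⟩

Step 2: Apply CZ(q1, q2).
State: 1/√2|000⟩ + 1/√2|001⟩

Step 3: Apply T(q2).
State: 1/√2|000⟩ + (1/2 + (1/2)i)|001⟩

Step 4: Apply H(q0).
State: 1/2|000⟩ + (1/√8 + (1/√8)i)|001⟩ + 1/2|100⟩ + (1/√8 + (1/√8)i)|101⟩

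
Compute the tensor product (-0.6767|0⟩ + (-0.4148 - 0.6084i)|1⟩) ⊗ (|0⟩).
-0.6767|00⟩ + (-0.4148 - 0.6084i)|10⟩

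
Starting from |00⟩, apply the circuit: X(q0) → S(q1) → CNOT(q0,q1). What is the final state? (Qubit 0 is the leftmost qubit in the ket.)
|11⟩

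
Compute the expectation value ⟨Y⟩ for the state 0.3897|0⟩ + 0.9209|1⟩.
0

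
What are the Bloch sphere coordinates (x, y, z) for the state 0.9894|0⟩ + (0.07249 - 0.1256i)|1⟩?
(0.1434, -0.2485, 0.9579)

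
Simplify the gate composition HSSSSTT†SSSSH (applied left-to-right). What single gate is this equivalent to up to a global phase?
I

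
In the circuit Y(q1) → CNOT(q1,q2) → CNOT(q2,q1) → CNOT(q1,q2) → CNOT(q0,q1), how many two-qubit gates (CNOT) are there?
4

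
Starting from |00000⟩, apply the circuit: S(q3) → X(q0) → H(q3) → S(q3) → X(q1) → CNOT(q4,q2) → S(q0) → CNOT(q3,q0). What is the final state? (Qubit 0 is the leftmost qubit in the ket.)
-1/√2|01010⟩ + (1/√2)i|11000⟩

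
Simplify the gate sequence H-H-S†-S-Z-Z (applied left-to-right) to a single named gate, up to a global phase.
I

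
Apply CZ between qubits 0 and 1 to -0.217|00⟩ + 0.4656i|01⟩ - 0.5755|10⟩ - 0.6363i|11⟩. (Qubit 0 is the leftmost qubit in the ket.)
-0.217|00⟩ + 0.4656i|01⟩ - 0.5755|10⟩ + 0.6363i|11⟩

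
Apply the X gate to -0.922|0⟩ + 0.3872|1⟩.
0.3872|0⟩ - 0.922|1⟩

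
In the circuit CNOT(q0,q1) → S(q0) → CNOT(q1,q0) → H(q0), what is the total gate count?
4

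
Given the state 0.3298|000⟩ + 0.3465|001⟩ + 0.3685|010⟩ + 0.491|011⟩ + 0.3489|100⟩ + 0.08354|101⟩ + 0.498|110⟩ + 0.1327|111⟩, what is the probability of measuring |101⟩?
0.006979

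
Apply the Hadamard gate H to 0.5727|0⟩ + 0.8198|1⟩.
0.9846|0⟩ - 0.1747|1⟩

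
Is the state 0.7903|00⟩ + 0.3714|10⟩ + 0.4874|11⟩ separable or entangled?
Entangled

Writing the state as a|00⟩ + b|01⟩ + c|10⟩ + d|11⟩, it is a product state iff ad − bc = 0.
Here (a, b, c, d) = (0.7903, 0, 0.3714, 0.4874): ad − bc = (0.7903)(0.4874) − (0)(0.3714) = 0.3852 ≠ 0, so the state is entangled.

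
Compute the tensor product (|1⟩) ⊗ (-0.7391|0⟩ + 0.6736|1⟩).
-0.7391|10⟩ + 0.6736|11⟩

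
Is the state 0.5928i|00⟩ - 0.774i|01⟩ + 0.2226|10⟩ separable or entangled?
Entangled

Writing the state as a|00⟩ + b|01⟩ + c|10⟩ + d|11⟩, it is a product state iff ad − bc = 0.
Here (a, b, c, d) = (0.5928i, -0.774i, 0.2226, 0): ad − bc = (0.5928i)(0) − (-0.774i)(0.2226) = 0.1723i ≠ 0, so the state is entangled.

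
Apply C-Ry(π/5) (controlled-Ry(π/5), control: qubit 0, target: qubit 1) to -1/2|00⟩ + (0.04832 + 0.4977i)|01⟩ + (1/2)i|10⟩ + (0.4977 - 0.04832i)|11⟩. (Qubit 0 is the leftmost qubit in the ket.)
-1/2|00⟩ + (0.04832 + 0.4977i)|01⟩ + (-0.1538 + 0.4905i)|10⟩ + (0.4733 + 0.1086i)|11⟩

C-Ry(π/5) leaves the control-|0⟩ kets |00⟩, |01⟩ unchanged and applies Ry(π/5) to qubit 1 on the control-|1⟩ pair (|10⟩, |11⟩).
Ry(π/5) = [[cos(θ/2), −sin(θ/2)], [sin(θ/2), cos(θ/2)]]; θ = π/5, cos(θ/2) ≈ 0.951057, sin(θ/2) ≈ 0.309017.
With a = amp(|10⟩) = (1/2)i and b = amp(|11⟩) = (0.4977 - 0.04832i):
new amp(|10⟩) = (0.951057)·a + (-0.309017)·b = (-0.1538 + 0.4905i)
new amp(|11⟩) = (0.309017)·a + (0.951057)·b = (0.4733 + 0.1086i)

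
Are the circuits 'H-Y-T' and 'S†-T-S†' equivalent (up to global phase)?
No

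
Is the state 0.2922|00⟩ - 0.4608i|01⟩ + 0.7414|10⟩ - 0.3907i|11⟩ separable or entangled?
Entangled

Writing the state as a|00⟩ + b|01⟩ + c|10⟩ + d|11⟩, it is a product state iff ad − bc = 0.
Here (a, b, c, d) = (0.2922, -0.4608i, 0.7414, -0.3907i): ad − bc = (0.2922)(-0.3907i) − (-0.4608i)(0.7414) = 0.2275i ≠ 0, so the state is entangled.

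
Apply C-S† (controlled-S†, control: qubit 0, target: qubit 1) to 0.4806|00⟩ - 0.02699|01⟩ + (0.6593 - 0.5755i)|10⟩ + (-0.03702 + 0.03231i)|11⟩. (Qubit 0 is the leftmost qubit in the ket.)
0.4806|00⟩ - 0.02699|01⟩ + (0.6593 - 0.5755i)|10⟩ + (0.03231 + 0.03702i)|11⟩

C-S† leaves the control-|0⟩ kets |00⟩, |01⟩ unchanged and applies S† to qubit 1 on the control-|1⟩ pair (|10⟩, |11⟩).
S† = [[1, 0], [0, -i]].
With a = amp(|10⟩) = (0.6593 - 0.5755i) and b = amp(|11⟩) = (-0.03702 + 0.03231i):
new amp(|10⟩) = (1)·a = (0.6593 - 0.5755i)
new amp(|11⟩) = (-i)·b = (0.03231 + 0.03702i)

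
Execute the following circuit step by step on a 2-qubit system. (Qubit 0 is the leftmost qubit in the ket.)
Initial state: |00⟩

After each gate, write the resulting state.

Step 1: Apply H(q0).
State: 1/√2|00⟩ + 1/√2|10⟩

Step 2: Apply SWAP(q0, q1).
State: 1/√2|00⟩ + 1/√2|01⟩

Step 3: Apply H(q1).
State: |00⟩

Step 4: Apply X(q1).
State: |01⟩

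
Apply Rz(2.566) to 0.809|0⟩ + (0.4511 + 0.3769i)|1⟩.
(0.2296 - 0.7757i)|0⟩ + (-0.2334 + 0.5395i)|1⟩

Rz(2.566) = [[e^(−iθ/2), 0], [0, e^(iθ/2)]] with e^(±iθ/2) = cos(θ/2) ± i·sin(θ/2); θ = 2.566, cos(θ/2) ≈ 0.28384, sin(θ/2) ≈ 0.958872.
With a = amp(|0⟩) = 0.809 and b = amp(|1⟩) = (0.4511 + 0.3769i):
new amp(|0⟩) = (0.28384 - 0.958872i)·a = (0.2296 - 0.7757i)
new amp(|1⟩) = (0.28384 + 0.958872i)·b = (-0.2334 + 0.5395i)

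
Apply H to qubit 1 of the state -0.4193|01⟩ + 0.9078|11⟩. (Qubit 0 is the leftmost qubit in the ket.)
-0.2965|00⟩ + 0.2965|01⟩ + 0.6419|10⟩ - 0.6419|11⟩

H on qubit 1 mixes each pair of kets that differ only in qubit 1: amplitudes (a, b) of (|…0…⟩, |…1…⟩) become ((a + b)/√2, (a − b)/√2). Kets absent from the input have amplitude 0.
(|00⟩, |01⟩): (a, b) = (0, -0.4193) → (-0.2965, 0.2965)
(|10⟩, |11⟩): (a, b) = (0, 0.9078) → (0.6419, -0.6419)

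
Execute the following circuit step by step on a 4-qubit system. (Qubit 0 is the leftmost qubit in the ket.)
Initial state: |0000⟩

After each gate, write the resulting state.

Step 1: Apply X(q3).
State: |0001⟩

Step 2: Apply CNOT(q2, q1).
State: |0001⟩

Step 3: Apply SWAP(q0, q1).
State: |0001⟩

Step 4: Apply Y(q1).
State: i|0101⟩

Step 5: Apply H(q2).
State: (1/√2)i|0101⟩ + (1/√2)i|0111⟩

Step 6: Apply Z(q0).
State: (1/√2)i|0101⟩ + (1/√2)i|0111⟩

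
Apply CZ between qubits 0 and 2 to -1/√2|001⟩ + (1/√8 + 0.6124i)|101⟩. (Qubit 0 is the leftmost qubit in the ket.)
-1/√2|001⟩ + (-1/√8 - 0.6124i)|101⟩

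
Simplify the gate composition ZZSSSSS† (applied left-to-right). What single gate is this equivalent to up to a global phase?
S†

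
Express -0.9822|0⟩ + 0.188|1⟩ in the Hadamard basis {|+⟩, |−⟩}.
-0.5616|+⟩ - 0.8275|−⟩

With |ψ⟩ = α|0⟩ + β|1⟩, the Hadamard-basis coefficients are ⟨+|ψ⟩ = (α + β)/√2 and ⟨−|ψ⟩ = (α − β)/√2.
Here α = -0.9822, β = 0.188: (α + β)/√2 = -0.5616, (α − β)/√2 = -0.8275.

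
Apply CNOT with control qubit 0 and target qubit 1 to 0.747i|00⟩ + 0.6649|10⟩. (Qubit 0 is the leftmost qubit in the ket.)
0.747i|00⟩ + 0.6649|11⟩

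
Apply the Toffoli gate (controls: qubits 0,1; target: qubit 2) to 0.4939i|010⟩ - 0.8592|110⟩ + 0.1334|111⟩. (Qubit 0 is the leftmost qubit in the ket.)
0.4939i|010⟩ + 0.1334|110⟩ - 0.8592|111⟩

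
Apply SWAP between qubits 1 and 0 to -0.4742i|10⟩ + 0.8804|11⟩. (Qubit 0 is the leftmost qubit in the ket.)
-0.4742i|01⟩ + 0.8804|11⟩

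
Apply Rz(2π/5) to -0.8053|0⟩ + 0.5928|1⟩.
(-0.6515 + 0.4733i)|0⟩ + (0.4796 + 0.3484i)|1⟩

Rz(2π/5) = [[e^(−iθ/2), 0], [0, e^(iθ/2)]] with e^(±iθ/2) = cos(θ/2) ± i·sin(θ/2); θ = 2π/5, cos(θ/2) ≈ 0.809017, sin(θ/2) ≈ 0.587785.
With a = amp(|0⟩) = -0.8053 and b = amp(|1⟩) = 0.5928:
new amp(|0⟩) = (0.809017 - 0.587785i)·a = (-0.6515 + 0.4733i)
new amp(|1⟩) = (0.809017 + 0.587785i)·b = (0.4796 + 0.3484i)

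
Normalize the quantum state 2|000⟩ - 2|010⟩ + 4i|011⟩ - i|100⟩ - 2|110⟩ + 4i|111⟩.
0.2981|000⟩ - 0.2981|010⟩ + 0.5963i|011⟩ - 0.1491i|100⟩ - 0.2981|110⟩ + 0.5963i|111⟩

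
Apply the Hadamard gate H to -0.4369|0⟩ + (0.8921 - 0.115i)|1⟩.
(0.3219 - 0.08132i)|0⟩ + (-0.9397 + 0.08132i)|1⟩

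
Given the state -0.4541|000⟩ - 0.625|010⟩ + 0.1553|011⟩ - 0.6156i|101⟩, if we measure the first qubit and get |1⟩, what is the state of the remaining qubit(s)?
-i|01⟩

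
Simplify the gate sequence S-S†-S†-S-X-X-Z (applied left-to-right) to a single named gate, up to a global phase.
Z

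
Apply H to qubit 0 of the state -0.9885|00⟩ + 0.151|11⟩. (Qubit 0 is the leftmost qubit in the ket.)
-0.699|00⟩ + 0.1068|01⟩ - 0.699|10⟩ - 0.1068|11⟩

H on qubit 0 mixes each pair of kets that differ only in qubit 0: amplitudes (a, b) of (|…0…⟩, |…1…⟩) become ((a + b)/√2, (a − b)/√2). Kets absent from the input have amplitude 0.
(|00⟩, |10⟩): (a, b) = (-0.9885, 0) → (-0.699, -0.699)
(|01⟩, |11⟩): (a, b) = (0, 0.151) → (0.1068, -0.1068)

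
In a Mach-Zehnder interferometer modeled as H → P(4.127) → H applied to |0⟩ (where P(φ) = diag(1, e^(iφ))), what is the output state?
(0.2237 - 0.4167i)|0⟩ + (0.7763 + 0.4167i)|1⟩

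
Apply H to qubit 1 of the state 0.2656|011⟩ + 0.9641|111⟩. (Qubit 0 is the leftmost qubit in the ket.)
0.1878|001⟩ - 0.1878|011⟩ + 0.6817|101⟩ - 0.6817|111⟩

H on qubit 1 mixes each pair of kets that differ only in qubit 1: amplitudes (a, b) of (|…0…⟩, |…1…⟩) become ((a + b)/√2, (a − b)/√2). Kets absent from the input have amplitude 0.
(|001⟩, |011⟩): (a, b) = (0, 0.2656) → (0.1878, -0.1878)
(|101⟩, |111⟩): (a, b) = (0, 0.9641) → (0.6817, -0.6817)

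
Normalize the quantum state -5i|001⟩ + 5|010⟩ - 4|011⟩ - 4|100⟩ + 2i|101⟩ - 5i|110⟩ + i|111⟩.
-0.4725i|001⟩ + 0.4725|010⟩ - 1/√7|011⟩ - 1/√7|100⟩ + 0.189i|101⟩ - 0.4725i|110⟩ + 0.09449i|111⟩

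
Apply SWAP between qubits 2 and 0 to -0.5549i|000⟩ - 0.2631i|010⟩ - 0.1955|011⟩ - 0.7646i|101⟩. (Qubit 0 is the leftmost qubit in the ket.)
-0.5549i|000⟩ - 0.2631i|010⟩ - 0.7646i|101⟩ - 0.1955|110⟩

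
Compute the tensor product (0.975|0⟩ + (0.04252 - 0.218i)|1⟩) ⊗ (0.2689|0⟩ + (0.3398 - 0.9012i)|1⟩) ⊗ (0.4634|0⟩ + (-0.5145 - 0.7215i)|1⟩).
0.1215|000⟩ + (-0.1349 - 0.1892i)|001⟩ + (0.1535 - 0.4072i)|010⟩ + (-0.8044 + 0.213i)|011⟩ + (0.005298 - 0.02716i)|100⟩ + (-0.04818 + 0.02191i)|101⟩ + (-0.08434 - 0.05208i)|110⟩ + (0.01255 + 0.1892i)|111⟩

amp(|b₁b₂…⟩) = product of the factor amplitudes for bits b₁, b₂, …; only kets whose every factor amplitude is nonzero survive.
|000⟩: (0.975)(0.2689)(0.4634) = 0.1215
|001⟩: (0.975)(0.2689)(-0.5145 - 0.7215i) = (-0.1349 - 0.1892i)
|010⟩: (0.975)(0.3398 - 0.9012i)(0.4634) = (0.1535 - 0.4072i)
|011⟩: (0.975)(0.3398 - 0.9012i)(-0.5145 - 0.7215i) = (-0.8044 + 0.213i)
|100⟩: (0.04252 - 0.218i)(0.2689)(0.4634) = (0.005298 - 0.02716i)
|101⟩: (0.04252 - 0.218i)(0.2689)(-0.5145 - 0.7215i) = (-0.04818 + 0.02191i)
|110⟩: (0.04252 - 0.218i)(0.3398 - 0.9012i)(0.4634) = (-0.08434 - 0.05208i)
|111⟩: (0.04252 - 0.218i)(0.3398 - 0.9012i)(-0.5145 - 0.7215i) = (0.01255 + 0.1892i)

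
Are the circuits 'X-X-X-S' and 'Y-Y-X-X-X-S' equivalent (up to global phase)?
Yes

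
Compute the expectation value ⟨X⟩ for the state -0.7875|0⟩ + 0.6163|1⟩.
-0.9707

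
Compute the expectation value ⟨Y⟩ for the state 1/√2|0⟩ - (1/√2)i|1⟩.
-1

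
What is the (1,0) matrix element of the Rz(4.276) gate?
0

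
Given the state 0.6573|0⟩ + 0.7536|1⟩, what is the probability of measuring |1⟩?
0.5679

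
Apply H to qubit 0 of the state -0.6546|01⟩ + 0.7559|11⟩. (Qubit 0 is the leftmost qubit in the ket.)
0.07163|01⟩ - 0.9974|11⟩

H on qubit 0 mixes each pair of kets that differ only in qubit 0: amplitudes (a, b) of (|…0…⟩, |…1…⟩) become ((a + b)/√2, (a − b)/√2). Kets absent from the input have amplitude 0.
(|01⟩, |11⟩): (a, b) = (-0.6546, 0.7559) → (0.07163, -0.9974)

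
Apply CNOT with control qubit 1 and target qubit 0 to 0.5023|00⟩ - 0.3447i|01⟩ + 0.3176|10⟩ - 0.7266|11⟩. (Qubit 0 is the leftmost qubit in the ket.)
0.5023|00⟩ - 0.7266|01⟩ + 0.3176|10⟩ - 0.3447i|11⟩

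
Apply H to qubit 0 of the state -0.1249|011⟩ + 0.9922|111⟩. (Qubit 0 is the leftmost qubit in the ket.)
0.6133|011⟩ - 0.7899|111⟩

H on qubit 0 mixes each pair of kets that differ only in qubit 0: amplitudes (a, b) of (|…0…⟩, |…1…⟩) become ((a + b)/√2, (a − b)/√2). Kets absent from the input have amplitude 0.
(|011⟩, |111⟩): (a, b) = (-0.1249, 0.9922) → (0.6133, -0.7899)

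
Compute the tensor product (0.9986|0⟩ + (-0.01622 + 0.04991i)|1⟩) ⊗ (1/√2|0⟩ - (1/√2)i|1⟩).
0.7061|00⟩ - 0.7061i|01⟩ + (-0.01147 + 0.03529i)|10⟩ + (0.03529 + 0.01147i)|11⟩

amp(|b₁b₂…⟩) = product of the factor amplitudes for bits b₁, b₂, …; only kets whose every factor amplitude is nonzero survive.
|00⟩: (0.9986)(1/√2) = 0.7061
|01⟩: (0.9986)(-(1/√2)i) = -0.7061i
|10⟩: (-0.01622 + 0.04991i)(1/√2) = (-0.01147 + 0.03529i)
|11⟩: (-0.01622 + 0.04991i)(-(1/√2)i) = (0.03529 + 0.01147i)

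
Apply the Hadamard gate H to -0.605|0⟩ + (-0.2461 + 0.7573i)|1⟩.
(-0.6018 + 0.5355i)|0⟩ + (-0.2538 - 0.5355i)|1⟩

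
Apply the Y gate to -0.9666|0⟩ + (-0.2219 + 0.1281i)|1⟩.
(0.1281 + 0.2219i)|0⟩ - 0.9666i|1⟩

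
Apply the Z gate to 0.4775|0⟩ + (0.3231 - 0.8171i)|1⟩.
0.4775|0⟩ + (-0.3231 + 0.8171i)|1⟩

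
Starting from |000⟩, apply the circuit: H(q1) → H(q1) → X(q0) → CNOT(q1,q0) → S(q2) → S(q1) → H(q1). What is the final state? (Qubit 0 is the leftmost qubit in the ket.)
1/√2|100⟩ + 1/√2|110⟩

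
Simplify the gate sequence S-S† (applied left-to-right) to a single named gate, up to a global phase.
I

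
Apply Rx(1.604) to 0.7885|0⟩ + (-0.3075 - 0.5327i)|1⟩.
(0.1653 + 0.221i)|0⟩ + (-0.2138 - 0.9371i)|1⟩

Rx(1.604) = [[cos(θ/2), −i·sin(θ/2)], [−i·sin(θ/2), cos(θ/2)]]; θ = 1.604, cos(θ/2) ≈ 0.695271, sin(θ/2) ≈ 0.718748.
With a = amp(|0⟩) = 0.7885 and b = amp(|1⟩) = (-0.3075 - 0.5327i):
new amp(|0⟩) = (0.695271)·a + (-0.718748i)·b = (0.1653 + 0.221i)
new amp(|1⟩) = (-0.718748i)·a + (0.695271)·b = (-0.2138 - 0.9371i)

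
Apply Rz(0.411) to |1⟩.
(0.979 + 0.2041i)|1⟩

Rz(0.411) = [[e^(−iθ/2), 0], [0, e^(iθ/2)]] with e^(±iθ/2) = cos(θ/2) ± i·sin(θ/2); θ = 0.411, cos(θ/2) ≈ 0.978959, sin(θ/2) ≈ 0.204057.
With a = amp(|0⟩) = 0 and b = amp(|1⟩) = 1:
new amp(|0⟩) = (0.978959 - 0.204057i)·a = 0
new amp(|1⟩) = (0.978959 + 0.204057i)·b = (0.979 + 0.2041i)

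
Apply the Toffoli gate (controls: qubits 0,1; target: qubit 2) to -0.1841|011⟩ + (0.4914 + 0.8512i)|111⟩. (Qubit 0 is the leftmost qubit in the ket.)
-0.1841|011⟩ + (0.4914 + 0.8512i)|110⟩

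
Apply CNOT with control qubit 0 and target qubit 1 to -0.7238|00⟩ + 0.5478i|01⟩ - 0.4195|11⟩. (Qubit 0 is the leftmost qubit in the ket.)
-0.7238|00⟩ + 0.5478i|01⟩ - 0.4195|10⟩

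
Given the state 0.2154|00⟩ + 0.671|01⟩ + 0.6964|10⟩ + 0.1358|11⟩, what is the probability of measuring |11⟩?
0.01844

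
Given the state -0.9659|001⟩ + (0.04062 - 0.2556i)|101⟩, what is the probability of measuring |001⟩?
0.933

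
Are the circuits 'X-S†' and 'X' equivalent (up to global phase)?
No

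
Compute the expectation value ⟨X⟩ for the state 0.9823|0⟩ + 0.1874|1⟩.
0.3682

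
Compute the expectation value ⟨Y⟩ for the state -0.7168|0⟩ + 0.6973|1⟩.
0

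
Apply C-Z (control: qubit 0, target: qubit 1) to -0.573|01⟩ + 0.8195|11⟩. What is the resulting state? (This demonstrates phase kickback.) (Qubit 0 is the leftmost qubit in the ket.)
-0.573|01⟩ - 0.8195|11⟩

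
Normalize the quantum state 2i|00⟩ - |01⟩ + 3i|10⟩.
0.5345i|00⟩ - 0.2673|01⟩ + 0.8018i|10⟩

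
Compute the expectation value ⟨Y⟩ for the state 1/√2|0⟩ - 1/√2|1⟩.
0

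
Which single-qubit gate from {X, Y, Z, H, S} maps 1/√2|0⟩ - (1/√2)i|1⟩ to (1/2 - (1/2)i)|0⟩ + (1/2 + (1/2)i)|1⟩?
H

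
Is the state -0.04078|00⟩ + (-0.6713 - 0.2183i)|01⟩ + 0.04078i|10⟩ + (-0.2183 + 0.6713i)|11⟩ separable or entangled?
Separable

Writing the state as a|00⟩ + b|01⟩ + c|10⟩ + d|11⟩, it is a product state iff ad − bc = 0.
Here (a, b, c, d) = (-0.04078, (-0.6713 - 0.2183i), 0.04078i, (-0.2183 + 0.6713i)): ad − bc = (-0.04078)(-0.2183 + 0.6713i) − (-0.6713 - 0.2183i)(0.04078i) = 0, so the state is separable.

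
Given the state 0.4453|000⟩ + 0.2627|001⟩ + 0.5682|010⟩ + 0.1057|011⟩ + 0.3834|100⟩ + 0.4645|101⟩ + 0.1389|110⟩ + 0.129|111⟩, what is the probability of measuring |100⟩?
0.147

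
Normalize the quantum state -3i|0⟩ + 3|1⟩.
-(1/√2)i|0⟩ + 1/√2|1⟩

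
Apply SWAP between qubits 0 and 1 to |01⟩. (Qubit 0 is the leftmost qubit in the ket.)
|10⟩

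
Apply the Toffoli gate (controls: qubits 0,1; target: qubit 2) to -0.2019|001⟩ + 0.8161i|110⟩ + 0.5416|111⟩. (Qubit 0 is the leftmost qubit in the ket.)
-0.2019|001⟩ + 0.5416|110⟩ + 0.8161i|111⟩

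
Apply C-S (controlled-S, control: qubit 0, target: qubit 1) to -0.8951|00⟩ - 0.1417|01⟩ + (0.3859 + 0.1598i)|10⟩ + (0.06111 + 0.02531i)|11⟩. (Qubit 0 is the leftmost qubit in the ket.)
-0.8951|00⟩ - 0.1417|01⟩ + (0.3859 + 0.1598i)|10⟩ + (-0.02531 + 0.06111i)|11⟩

C-S leaves the control-|0⟩ kets |00⟩, |01⟩ unchanged and applies S to qubit 1 on the control-|1⟩ pair (|10⟩, |11⟩).
S = [[1, 0], [0, i]].
With a = amp(|10⟩) = (0.3859 + 0.1598i) and b = amp(|11⟩) = (0.06111 + 0.02531i):
new amp(|10⟩) = (1)·a = (0.3859 + 0.1598i)
new amp(|11⟩) = (i)·b = (-0.02531 + 0.06111i)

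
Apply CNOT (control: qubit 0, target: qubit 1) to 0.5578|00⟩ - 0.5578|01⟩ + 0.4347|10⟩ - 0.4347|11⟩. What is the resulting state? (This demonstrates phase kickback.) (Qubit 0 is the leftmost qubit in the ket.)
0.5578|00⟩ - 0.5578|01⟩ - 0.4347|10⟩ + 0.4347|11⟩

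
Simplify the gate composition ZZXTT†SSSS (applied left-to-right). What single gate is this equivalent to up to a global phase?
X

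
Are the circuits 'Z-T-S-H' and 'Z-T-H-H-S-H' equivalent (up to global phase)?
Yes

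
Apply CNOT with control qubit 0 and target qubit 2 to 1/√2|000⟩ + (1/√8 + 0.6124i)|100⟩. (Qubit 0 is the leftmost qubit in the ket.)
1/√2|000⟩ + (1/√8 + 0.6124i)|101⟩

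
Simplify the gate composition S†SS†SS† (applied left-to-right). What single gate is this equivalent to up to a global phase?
S†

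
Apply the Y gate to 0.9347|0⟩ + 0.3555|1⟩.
-0.3555i|0⟩ + 0.9347i|1⟩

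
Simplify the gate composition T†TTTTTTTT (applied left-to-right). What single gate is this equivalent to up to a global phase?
T†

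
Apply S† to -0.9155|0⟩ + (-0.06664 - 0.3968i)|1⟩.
-0.9155|0⟩ + (-0.3968 + 0.06664i)|1⟩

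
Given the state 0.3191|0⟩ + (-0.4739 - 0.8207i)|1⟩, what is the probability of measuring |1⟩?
0.8981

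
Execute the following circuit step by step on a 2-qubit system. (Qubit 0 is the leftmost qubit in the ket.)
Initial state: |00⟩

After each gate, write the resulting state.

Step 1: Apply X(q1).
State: |01⟩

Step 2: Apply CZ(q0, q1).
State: |01⟩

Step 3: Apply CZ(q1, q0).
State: |01⟩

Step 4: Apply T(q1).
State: (1/√2 + (1/√2)i)|01⟩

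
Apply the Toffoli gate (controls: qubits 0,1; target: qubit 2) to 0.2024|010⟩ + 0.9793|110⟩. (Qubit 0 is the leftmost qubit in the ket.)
0.2024|010⟩ + 0.9793|111⟩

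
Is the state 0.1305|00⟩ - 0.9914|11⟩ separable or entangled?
Entangled

Writing the state as a|00⟩ + b|01⟩ + c|10⟩ + d|11⟩, it is a product state iff ad − bc = 0.
Here (a, b, c, d) = (0.1305, 0, 0, -0.9914): ad − bc = (0.1305)(-0.9914) − (0)(0) = -0.1294 ≠ 0, so the state is entangled.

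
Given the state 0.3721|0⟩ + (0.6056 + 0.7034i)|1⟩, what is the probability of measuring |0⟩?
0.1385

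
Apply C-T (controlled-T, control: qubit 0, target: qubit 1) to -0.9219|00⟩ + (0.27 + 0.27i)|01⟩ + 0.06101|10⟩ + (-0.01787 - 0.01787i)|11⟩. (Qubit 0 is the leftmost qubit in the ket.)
-0.9219|00⟩ + (0.27 + 0.27i)|01⟩ + 0.06101|10⟩ - 0.02527i|11⟩

C-T leaves the control-|0⟩ kets |00⟩, |01⟩ unchanged and applies T to qubit 1 on the control-|1⟩ pair (|10⟩, |11⟩).
T = [[1, 0], [0, (1/√2 + (1/√2)i)]].
With a = amp(|10⟩) = 0.06101 and b = amp(|11⟩) = (-0.01787 - 0.01787i):
new amp(|10⟩) = (1)·a = 0.06101
new amp(|11⟩) = (1/√2 + (1/√2)i)·b = -0.02527i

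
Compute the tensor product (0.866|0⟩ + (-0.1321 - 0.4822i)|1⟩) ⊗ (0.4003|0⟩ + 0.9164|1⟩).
0.3467|00⟩ + 0.7936|01⟩ + (-0.05288 - 0.193i)|10⟩ + (-0.1211 - 0.4419i)|11⟩

amp(|b₁b₂…⟩) = product of the factor amplitudes for bits b₁, b₂, …; only kets whose every factor amplitude is nonzero survive.
|00⟩: (0.866)(0.4003) = 0.3467
|01⟩: (0.866)(0.9164) = 0.7936
|10⟩: (-0.1321 - 0.4822i)(0.4003) = (-0.05288 - 0.193i)
|11⟩: (-0.1321 - 0.4822i)(0.9164) = (-0.1211 - 0.4419i)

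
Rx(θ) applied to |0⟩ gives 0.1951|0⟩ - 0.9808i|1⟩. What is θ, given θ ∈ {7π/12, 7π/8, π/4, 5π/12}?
7π/8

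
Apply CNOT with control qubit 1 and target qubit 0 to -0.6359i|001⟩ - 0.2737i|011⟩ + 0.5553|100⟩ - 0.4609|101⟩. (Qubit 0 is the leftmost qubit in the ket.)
-0.6359i|001⟩ + 0.5553|100⟩ - 0.4609|101⟩ - 0.2737i|111⟩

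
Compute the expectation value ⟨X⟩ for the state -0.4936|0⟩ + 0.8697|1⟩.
-0.8586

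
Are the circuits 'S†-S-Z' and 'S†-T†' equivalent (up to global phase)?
No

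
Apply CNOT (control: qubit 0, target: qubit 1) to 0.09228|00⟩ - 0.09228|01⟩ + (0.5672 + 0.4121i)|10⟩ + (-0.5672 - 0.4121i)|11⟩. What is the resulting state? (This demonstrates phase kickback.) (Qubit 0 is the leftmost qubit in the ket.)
0.09228|00⟩ - 0.09228|01⟩ + (-0.5672 - 0.4121i)|10⟩ + (0.5672 + 0.4121i)|11⟩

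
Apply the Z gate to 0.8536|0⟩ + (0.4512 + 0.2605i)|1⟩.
0.8536|0⟩ + (-0.4512 - 0.2605i)|1⟩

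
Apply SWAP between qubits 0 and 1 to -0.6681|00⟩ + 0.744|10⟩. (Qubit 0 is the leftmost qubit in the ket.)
-0.6681|00⟩ + 0.744|01⟩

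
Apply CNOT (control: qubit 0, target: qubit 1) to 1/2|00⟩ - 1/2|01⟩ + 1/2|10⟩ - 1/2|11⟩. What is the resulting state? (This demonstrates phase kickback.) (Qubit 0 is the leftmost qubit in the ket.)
1/2|00⟩ - 1/2|01⟩ - 1/2|10⟩ + 1/2|11⟩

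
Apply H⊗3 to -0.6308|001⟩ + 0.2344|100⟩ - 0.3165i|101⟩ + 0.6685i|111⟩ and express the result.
(-0.1401 + 0.1245i)|000⟩ + (0.3059 - 0.1245i)|001⟩ + (-0.1401 - 0.3483i)|010⟩ + (0.3059 + 0.3483i)|011⟩ + (-0.3059 - 0.1245i)|100⟩ + (0.1401 + 0.1245i)|101⟩ + (-0.3059 + 0.3483i)|110⟩ + (0.1401 - 0.3483i)|111⟩

H⊗3 gives amp(|y⟩) = (1/2√2) Σ_x (−1)^(x·y) amp(|x⟩), where x·y is the number of positions in which both x and y have a 1.
|000⟩: (-0.6308 + 0.2344 - 0.3165i + 0.6685i)/(2√2) = (-0.1401 + 0.1245i)
|001⟩: (0.6308 + 0.2344 + 0.3165i - 0.6685i)/(2√2) = (0.3059 - 0.1245i)
|010⟩: (-0.6308 + 0.2344 - 0.3165i - 0.6685i)/(2√2) = (-0.1401 - 0.3483i)
|011⟩: (0.6308 + 0.2344 + 0.3165i + 0.6685i)/(2√2) = (0.3059 + 0.3483i)
|100⟩: (-0.6308 - 0.2344 + 0.3165i - 0.6685i)/(2√2) = (-0.3059 - 0.1245i)
|101⟩: (0.6308 - 0.2344 - 0.3165i + 0.6685i)/(2√2) = (0.1401 + 0.1245i)
|110⟩: (-0.6308 - 0.2344 + 0.3165i + 0.6685i)/(2√2) = (-0.3059 + 0.3483i)
|111⟩: (0.6308 - 0.2344 - 0.3165i - 0.6685i)/(2√2) = (0.1401 - 0.3483i)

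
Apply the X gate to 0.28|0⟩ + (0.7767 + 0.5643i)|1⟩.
(0.7767 + 0.5643i)|0⟩ + 0.28|1⟩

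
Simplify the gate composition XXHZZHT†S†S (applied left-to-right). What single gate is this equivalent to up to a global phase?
T†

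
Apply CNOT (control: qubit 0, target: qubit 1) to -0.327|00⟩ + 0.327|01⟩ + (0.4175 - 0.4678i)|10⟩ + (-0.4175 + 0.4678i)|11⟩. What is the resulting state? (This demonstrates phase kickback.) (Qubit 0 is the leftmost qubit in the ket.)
-0.327|00⟩ + 0.327|01⟩ + (-0.4175 + 0.4678i)|10⟩ + (0.4175 - 0.4678i)|11⟩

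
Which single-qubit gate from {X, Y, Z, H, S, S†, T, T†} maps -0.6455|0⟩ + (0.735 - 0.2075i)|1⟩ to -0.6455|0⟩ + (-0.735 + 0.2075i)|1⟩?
Z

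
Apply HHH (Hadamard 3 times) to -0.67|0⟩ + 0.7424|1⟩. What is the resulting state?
0.05119|0⟩ - 0.9987|1⟩

H² = I, so H^3 = H: a single Hadamard. With (a, b) = (-0.67, 0.7424), H gives ((a + b)/√2, (a − b)/√2) = (0.05119, -0.9987).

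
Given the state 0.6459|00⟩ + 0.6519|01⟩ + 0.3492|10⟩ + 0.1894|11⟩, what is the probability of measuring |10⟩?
0.1219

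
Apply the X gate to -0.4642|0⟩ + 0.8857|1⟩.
0.8857|0⟩ - 0.4642|1⟩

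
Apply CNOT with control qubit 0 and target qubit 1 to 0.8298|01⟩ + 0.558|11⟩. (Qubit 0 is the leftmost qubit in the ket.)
0.8298|01⟩ + 0.558|10⟩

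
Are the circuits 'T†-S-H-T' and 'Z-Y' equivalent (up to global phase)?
No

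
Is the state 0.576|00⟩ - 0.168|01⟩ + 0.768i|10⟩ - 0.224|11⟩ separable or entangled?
Entangled

Writing the state as a|00⟩ + b|01⟩ + c|10⟩ + d|11⟩, it is a product state iff ad − bc = 0.
Here (a, b, c, d) = (0.576, -0.168, 0.768i, -0.224): ad − bc = (0.576)(-0.224) − (-0.168)(0.768i) = (-0.129 + 0.129i) ≠ 0, so the state is entangled.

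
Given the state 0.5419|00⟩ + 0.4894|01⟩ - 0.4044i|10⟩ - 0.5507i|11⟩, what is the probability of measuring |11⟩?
0.3033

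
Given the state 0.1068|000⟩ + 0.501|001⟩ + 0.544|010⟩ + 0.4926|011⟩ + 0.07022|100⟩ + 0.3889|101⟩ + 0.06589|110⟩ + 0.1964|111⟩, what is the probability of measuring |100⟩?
0.004931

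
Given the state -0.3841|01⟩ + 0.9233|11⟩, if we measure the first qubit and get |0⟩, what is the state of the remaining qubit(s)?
-|1⟩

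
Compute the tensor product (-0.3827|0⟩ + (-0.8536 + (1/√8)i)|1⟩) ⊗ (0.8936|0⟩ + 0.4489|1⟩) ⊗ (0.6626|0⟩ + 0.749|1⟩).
-0.2266|000⟩ - 0.2561|001⟩ - 0.1138|010⟩ - 0.1287|011⟩ + (-0.5054 + 0.2093i)|100⟩ + (-0.5713 + 0.2366i)|101⟩ + (-0.2539 + 0.1052i)|110⟩ + (-0.287 + 0.1189i)|111⟩

amp(|b₁b₂…⟩) = product of the factor amplitudes for bits b₁, b₂, …; only kets whose every factor amplitude is nonzero survive.
|000⟩: (-0.3827)(0.8936)(0.6626) = -0.2266
|001⟩: (-0.3827)(0.8936)(0.749) = -0.2561
|010⟩: (-0.3827)(0.4489)(0.6626) = -0.1138
|011⟩: (-0.3827)(0.4489)(0.749) = -0.1287
|100⟩: (-0.8536 + (1/√8)i)(0.8936)(0.6626) = (-0.5054 + 0.2093i)
|101⟩: (-0.8536 + (1/√8)i)(0.8936)(0.749) = (-0.5713 + 0.2366i)
|110⟩: (-0.8536 + (1/√8)i)(0.4489)(0.6626) = (-0.2539 + 0.1052i)
|111⟩: (-0.8536 + (1/√8)i)(0.4489)(0.749) = (-0.287 + 0.1189i)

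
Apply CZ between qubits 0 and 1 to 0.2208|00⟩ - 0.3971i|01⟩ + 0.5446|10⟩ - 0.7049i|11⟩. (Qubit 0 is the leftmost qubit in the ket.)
0.2208|00⟩ - 0.3971i|01⟩ + 0.5446|10⟩ + 0.7049i|11⟩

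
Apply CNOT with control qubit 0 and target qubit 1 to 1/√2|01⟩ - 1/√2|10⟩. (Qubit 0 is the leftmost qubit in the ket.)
1/√2|01⟩ - 1/√2|11⟩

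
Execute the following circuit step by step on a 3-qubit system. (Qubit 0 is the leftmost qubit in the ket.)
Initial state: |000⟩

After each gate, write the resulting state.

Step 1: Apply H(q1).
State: 1/√2|000⟩ + 1/√2|010⟩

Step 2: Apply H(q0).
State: 1/2|000⟩ + 1/2|010⟩ + 1/2|100⟩ + 1/2|110⟩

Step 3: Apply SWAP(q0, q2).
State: 1/2|000⟩ + 1/2|001⟩ + 1/2|010⟩ + 1/2|011⟩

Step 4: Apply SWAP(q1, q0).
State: 1/2|000⟩ + 1/2|001⟩ + 1/2|100⟩ + 1/2|101⟩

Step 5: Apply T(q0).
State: 1/2|000⟩ + 1/2|001⟩ + (1/√8 + (1/√8)i)|100⟩ + (1/√8 + (1/√8)i)|101⟩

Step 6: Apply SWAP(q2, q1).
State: 1/2|000⟩ + 1/2|010⟩ + (1/√8 + (1/√8)i)|100⟩ + (1/√8 + (1/√8)i)|110⟩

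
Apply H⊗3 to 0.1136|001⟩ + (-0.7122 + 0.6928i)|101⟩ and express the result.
(-0.2116 + 0.2449i)|000⟩ + (0.2116 - 0.2449i)|001⟩ + (-0.2116 + 0.2449i)|010⟩ + (0.2116 - 0.2449i)|011⟩ + (0.292 - 0.2449i)|100⟩ + (-0.292 + 0.2449i)|101⟩ + (0.292 - 0.2449i)|110⟩ + (-0.292 + 0.2449i)|111⟩

H⊗3 gives amp(|y⟩) = (1/2√2) Σ_x (−1)^(x·y) amp(|x⟩), where x·y is the number of positions in which both x and y have a 1.
|000⟩: (0.1136 + (-0.7122 + 0.6928i))/(2√2) = (-0.2116 + 0.2449i)
|001⟩: (-0.1136 - (-0.7122 + 0.6928i))/(2√2) = (0.2116 - 0.2449i)
|010⟩: (0.1136 + (-0.7122 + 0.6928i))/(2√2) = (-0.2116 + 0.2449i)
|011⟩: (-0.1136 - (-0.7122 + 0.6928i))/(2√2) = (0.2116 - 0.2449i)
|100⟩: (0.1136 - (-0.7122 + 0.6928i))/(2√2) = (0.292 - 0.2449i)
|101⟩: (-0.1136 + (-0.7122 + 0.6928i))/(2√2) = (-0.292 + 0.2449i)
|110⟩: (0.1136 - (-0.7122 + 0.6928i))/(2√2) = (0.292 - 0.2449i)
|111⟩: (-0.1136 + (-0.7122 + 0.6928i))/(2√2) = (-0.292 + 0.2449i)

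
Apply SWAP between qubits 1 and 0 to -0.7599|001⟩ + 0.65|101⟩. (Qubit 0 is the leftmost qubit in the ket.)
-0.7599|001⟩ + 0.65|011⟩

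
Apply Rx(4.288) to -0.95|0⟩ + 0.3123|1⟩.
(0.5152 - 0.2624i)|0⟩ + (-0.1694 + 0.7982i)|1⟩

Rx(4.288) = [[cos(θ/2), −i·sin(θ/2)], [−i·sin(θ/2), cos(θ/2)]]; θ = 4.288, cos(θ/2) ≈ -0.542326, sin(θ/2) ≈ 0.840168.
With a = amp(|0⟩) = -0.95 and b = amp(|1⟩) = 0.3123:
new amp(|0⟩) = (-0.542326)·a + (-0.840168i)·b = (0.5152 - 0.2624i)
new amp(|1⟩) = (-0.840168i)·a + (-0.542326)·b = (-0.1694 + 0.7982i)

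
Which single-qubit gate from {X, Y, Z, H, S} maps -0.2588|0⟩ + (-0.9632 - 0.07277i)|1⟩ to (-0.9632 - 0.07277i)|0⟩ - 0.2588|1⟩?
X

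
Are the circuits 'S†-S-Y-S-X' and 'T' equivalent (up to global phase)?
No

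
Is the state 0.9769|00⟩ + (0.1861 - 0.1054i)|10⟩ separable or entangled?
Separable

Writing the state as a|00⟩ + b|01⟩ + c|10⟩ + d|11⟩, it is a product state iff ad − bc = 0.
Here (a, b, c, d) = (0.9769, 0, (0.1861 - 0.1054i), 0): ad − bc = (0.9769)(0) − (0)(0.1861 - 0.1054i) = 0, so the state is separable.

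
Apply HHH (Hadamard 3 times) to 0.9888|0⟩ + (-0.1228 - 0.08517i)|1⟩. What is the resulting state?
(0.6124 - 0.06022i)|0⟩ + (0.786 + 0.06022i)|1⟩

H² = I, so H^3 = H: a single Hadamard. With (a, b) = (0.9888, (-0.1228 - 0.08517i)), H gives ((a + b)/√2, (a − b)/√2) = ((0.6124 - 0.06022i), (0.786 + 0.06022i)).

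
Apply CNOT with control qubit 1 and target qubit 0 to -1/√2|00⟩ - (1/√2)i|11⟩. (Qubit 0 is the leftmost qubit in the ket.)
-1/√2|00⟩ - (1/√2)i|01⟩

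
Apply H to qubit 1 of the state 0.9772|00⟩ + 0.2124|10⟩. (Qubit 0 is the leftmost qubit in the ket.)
0.691|00⟩ + 0.691|01⟩ + 0.1502|10⟩ + 0.1502|11⟩

H on qubit 1 mixes each pair of kets that differ only in qubit 1: amplitudes (a, b) of (|…0…⟩, |…1…⟩) become ((a + b)/√2, (a − b)/√2). Kets absent from the input have amplitude 0.
(|00⟩, |01⟩): (a, b) = (0.9772, 0) → (0.691, 0.691)
(|10⟩, |11⟩): (a, b) = (0.2124, 0) → (0.1502, 0.1502)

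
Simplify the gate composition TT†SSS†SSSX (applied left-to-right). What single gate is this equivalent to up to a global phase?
X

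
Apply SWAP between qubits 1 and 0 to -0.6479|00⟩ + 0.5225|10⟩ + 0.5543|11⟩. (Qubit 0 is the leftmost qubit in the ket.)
-0.6479|00⟩ + 0.5225|01⟩ + 0.5543|11⟩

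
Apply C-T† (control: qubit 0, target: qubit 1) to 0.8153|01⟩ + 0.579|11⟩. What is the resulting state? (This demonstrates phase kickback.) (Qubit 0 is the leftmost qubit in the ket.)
0.8153|01⟩ + (0.4094 - 0.4094i)|11⟩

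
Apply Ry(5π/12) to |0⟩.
0.7934|0⟩ + 0.6088|1⟩

Ry(5π/12) = [[cos(θ/2), −sin(θ/2)], [sin(θ/2), cos(θ/2)]]; θ = 5π/12, cos(θ/2) ≈ 0.793353, sin(θ/2) ≈ 0.608761.
With a = amp(|0⟩) = 1 and b = amp(|1⟩) = 0:
new amp(|0⟩) = (0.793353)·a + (-0.608761)·b = 0.7934
new amp(|1⟩) = (0.608761)·a + (0.793353)·b = 0.6088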